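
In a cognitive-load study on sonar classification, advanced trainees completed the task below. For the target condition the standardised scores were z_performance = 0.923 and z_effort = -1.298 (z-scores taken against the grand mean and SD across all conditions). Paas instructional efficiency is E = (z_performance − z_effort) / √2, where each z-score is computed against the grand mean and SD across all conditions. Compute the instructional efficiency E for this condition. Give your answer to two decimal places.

1.57

z_P − z_E = 0.923 − (-1.298) = 2.2210.
E = 2.2210 / √2 = 2.2210 / 1.41421 = 1.5705 ≈ 1.57.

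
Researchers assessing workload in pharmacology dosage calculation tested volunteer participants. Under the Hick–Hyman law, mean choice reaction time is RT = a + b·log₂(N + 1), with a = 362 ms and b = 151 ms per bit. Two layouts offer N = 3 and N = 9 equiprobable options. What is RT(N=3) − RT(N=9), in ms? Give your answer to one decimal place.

RT(3) = 362 + 151·log₂(4) = 362 + 151·2.0000 = 664.0000 ms.
RT(9) = 362 + 151·log₂(10) = 362 + 151·3.3219 = 863.6069 ms.
Difference = 664.0000 − 863.6069 = -199.6069 ≈ -199.6 ms.

-199.6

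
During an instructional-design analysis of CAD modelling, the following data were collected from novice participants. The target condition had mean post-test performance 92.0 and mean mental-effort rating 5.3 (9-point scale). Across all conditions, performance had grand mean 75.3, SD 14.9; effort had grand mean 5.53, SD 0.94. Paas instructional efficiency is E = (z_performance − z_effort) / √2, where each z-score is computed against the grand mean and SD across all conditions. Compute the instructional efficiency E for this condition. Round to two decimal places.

z_performance = (92.0 − 75.3) / 14.9 = 16.7000 / 14.9 = 1.1208.
z_effort = (5.3 − 5.53) / 0.94 = -0.2300 / 0.94 = -0.2447.
z_P − z_E = 1.1208 − (-0.2447) = 1.3655.
E = 1.3655 / √2 = 1.3655 / 1.41421 = 0.9656 ≈ 0.97.

0.97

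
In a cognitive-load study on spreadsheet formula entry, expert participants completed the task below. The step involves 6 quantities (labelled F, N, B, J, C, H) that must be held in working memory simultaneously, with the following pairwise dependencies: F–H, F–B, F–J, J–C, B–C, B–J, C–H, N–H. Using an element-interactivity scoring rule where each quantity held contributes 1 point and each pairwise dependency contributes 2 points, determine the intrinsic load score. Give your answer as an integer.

22

Count of quantities held simultaneously: 6.
Count of pairwise dependencies listed: 8.
Element contribution: 6 × 1 = 6.
Interaction contribution: 8 × 2 = 16.
Intrinsic load = 6 + 16 = 22.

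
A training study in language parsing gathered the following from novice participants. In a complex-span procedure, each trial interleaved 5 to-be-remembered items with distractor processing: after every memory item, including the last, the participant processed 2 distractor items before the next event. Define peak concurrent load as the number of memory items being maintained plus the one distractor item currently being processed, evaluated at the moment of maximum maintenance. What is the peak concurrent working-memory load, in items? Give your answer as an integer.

6

Maintenance is greatest during the distractor(s) after memory item 5: all 5 memory items are being held.
One distractor item is concurrently being processed.
Peak concurrent load = 5 + 1 = 6 items.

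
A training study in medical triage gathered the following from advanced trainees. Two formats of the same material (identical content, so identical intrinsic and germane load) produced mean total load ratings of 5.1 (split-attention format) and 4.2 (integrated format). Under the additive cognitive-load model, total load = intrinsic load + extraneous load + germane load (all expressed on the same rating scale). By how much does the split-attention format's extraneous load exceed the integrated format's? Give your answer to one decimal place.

0.9

Intrinsic and germane load are equal across formats, so the difference in total load equals the difference in extraneous load.
Extraneous-load difference = 5.1 − 4.2 = 0.9.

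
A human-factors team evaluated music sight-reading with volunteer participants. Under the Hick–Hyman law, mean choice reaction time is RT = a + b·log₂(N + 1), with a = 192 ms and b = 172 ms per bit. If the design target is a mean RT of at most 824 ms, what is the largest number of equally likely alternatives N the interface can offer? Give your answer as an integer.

Set 192 + 172·log₂(N + 1) ≤ 824.
log₂(N + 1) ≤ (824 − 192) / 172 = 3.6744.
N + 1 ≤ 2^3.6744 = 12.7675.
N ≤ 11.7675, so the largest integer N is 11.

11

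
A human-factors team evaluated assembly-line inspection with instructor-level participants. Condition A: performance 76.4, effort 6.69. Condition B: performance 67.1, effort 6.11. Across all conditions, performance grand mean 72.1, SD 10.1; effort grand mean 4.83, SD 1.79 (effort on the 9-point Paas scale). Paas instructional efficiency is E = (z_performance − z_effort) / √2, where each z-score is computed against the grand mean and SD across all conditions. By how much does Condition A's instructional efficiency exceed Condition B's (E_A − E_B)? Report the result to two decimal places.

Condition A: z_P = (76.4 − 72.1)/10.1 = 0.4257; z_E = (6.69 − 4.83)/1.79 = 1.0391; E_A = (0.4257 − 1.0391)/√2 = -0.4337.
Condition B: z_P = (67.1 − 72.1)/10.1 = -0.4950; z_E = (6.11 − 4.83)/1.79 = 0.7151; E_B = (-0.4950 − 0.7151)/√2 = -0.8557.
E_A − E_B = -0.4337 − (-0.8557) = 0.4220 ≈ 0.42.

0.42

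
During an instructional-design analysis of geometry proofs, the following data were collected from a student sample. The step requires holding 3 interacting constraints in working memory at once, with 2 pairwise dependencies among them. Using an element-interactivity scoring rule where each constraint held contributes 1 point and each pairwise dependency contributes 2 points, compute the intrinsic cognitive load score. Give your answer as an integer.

Element contribution: 3 × 1 = 3.
Interaction contribution: 2 × 2 = 4.
Intrinsic load = 3 + 4 = 7.

7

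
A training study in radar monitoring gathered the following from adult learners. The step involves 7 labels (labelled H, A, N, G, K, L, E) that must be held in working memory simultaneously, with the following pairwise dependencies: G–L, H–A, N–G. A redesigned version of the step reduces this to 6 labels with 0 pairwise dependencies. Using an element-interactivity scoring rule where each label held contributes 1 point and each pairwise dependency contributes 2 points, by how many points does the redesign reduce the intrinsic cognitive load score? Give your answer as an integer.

Original: 7 × 1 + 3 × 2 = 7 + 6 = 13.
Redesigned: 6 × 1 + 0 × 2 = 6 + 0 = 6.
Reduction = 13 − 6 = 7.

7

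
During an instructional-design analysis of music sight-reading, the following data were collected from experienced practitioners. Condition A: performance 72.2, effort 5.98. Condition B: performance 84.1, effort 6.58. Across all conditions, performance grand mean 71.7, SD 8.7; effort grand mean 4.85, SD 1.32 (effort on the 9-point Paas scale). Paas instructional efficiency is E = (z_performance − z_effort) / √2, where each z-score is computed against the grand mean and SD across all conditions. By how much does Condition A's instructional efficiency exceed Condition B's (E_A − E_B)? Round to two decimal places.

Condition A: z_P = (72.2 − 71.7)/8.7 = 0.0575; z_E = (5.98 − 4.85)/1.32 = 0.8561; E_A = (0.0575 − 0.8561)/√2 = -0.5647.
Condition B: z_P = (84.1 − 71.7)/8.7 = 1.4253; z_E = (6.58 − 4.85)/1.32 = 1.3106; E_B = (1.4253 − 1.3106)/√2 = 0.0811.
E_A − E_B = -0.5647 − 0.0811 = -0.6458 ≈ -0.65.

-0.65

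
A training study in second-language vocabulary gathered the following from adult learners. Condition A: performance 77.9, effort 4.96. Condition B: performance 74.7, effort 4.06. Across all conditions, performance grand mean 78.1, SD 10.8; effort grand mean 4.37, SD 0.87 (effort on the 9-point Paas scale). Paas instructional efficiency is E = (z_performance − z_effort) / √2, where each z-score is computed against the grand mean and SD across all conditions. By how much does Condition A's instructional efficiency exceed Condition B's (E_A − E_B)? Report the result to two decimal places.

Condition A: z_P = (77.9 − 78.1)/10.8 = -0.0185; z_E = (4.96 − 4.37)/0.87 = 0.6782; E_A = (-0.0185 − 0.6782)/√2 = -0.4926.
Condition B: z_P = (74.7 − 78.1)/10.8 = -0.3148; z_E = (4.06 − 4.37)/0.87 = -0.3563; E_B = (-0.3148 − (-0.3563))/√2 = 0.0293.
E_A − E_B = -0.4926 − 0.0293 = -0.5219 ≈ -0.52.

-0.52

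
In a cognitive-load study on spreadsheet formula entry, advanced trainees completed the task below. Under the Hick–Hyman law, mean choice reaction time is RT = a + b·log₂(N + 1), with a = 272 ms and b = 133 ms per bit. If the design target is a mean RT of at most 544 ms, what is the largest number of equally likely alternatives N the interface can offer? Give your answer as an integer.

Set 272 + 133·log₂(N + 1) ≤ 544.
log₂(N + 1) ≤ (544 − 272) / 133 = 2.0451.
N + 1 ≤ 2^2.0451 = 4.1270.
N ≤ 3.1270, so the largest integer N is 3.

3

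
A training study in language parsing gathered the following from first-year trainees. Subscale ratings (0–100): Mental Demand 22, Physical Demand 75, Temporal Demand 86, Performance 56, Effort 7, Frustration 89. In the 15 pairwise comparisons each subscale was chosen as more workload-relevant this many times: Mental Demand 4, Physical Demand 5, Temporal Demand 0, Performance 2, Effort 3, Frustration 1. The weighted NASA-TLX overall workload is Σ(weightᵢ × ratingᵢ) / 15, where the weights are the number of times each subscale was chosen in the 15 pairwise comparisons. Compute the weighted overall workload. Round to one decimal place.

The tallies are the weights (they sum to 15).
Weighted sum = 4·22 + 5·75 + 0·86 + 2·56 + 3·7 + 1·89
            = 88 + 375 + 0 + 112 + 21 + 89 = 685.
Overall workload = 685 / 15 = 45.6667 ≈ 45.7.

45.7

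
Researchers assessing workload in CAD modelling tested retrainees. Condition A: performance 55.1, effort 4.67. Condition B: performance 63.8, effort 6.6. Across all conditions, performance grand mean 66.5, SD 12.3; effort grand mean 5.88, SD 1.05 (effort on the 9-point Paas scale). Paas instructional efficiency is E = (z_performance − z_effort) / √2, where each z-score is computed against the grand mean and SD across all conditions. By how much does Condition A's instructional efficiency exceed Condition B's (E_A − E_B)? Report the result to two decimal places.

0.80

Condition A: z_P = (55.1 − 66.5)/12.3 = -0.9268; z_E = (4.67 − 5.88)/1.05 = -1.1524; E_A = (-0.9268 − (-1.1524))/√2 = 0.1595.
Condition B: z_P = (63.8 − 66.5)/12.3 = -0.2195; z_E = (6.6 − 5.88)/1.05 = 0.6857; E_B = (-0.2195 − 0.6857)/√2 = -0.6401.
E_A − E_B = 0.1595 − (-0.6401) = 0.7996 ≈ 0.80.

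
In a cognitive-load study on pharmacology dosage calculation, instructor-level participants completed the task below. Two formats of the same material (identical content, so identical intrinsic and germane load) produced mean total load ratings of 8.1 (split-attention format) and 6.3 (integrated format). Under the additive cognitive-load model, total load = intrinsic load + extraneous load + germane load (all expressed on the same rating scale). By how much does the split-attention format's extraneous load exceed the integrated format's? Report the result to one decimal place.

Intrinsic and germane load are equal across formats, so the difference in total load equals the difference in extraneous load.
Extraneous-load difference = 8.1 − 6.3 = 1.8.

1.8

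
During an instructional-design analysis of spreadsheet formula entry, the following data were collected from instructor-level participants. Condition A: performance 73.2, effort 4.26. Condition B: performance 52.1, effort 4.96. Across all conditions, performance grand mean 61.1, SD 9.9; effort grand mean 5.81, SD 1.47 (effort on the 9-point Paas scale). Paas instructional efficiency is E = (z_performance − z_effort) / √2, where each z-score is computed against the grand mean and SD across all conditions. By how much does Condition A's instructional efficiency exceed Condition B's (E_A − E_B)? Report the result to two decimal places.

Condition A: z_P = (73.2 − 61.1)/9.9 = 1.2222; z_E = (4.26 − 5.81)/1.47 = -1.0544; E_A = (1.2222 − (-1.0544))/√2 = 1.6098.
Condition B: z_P = (52.1 − 61.1)/9.9 = -0.9091; z_E = (4.96 − 5.81)/1.47 = -0.5782; E_B = (-0.9091 − (-0.5782))/√2 = -0.2340.
E_A − E_B = 1.6098 − (-0.2340) = 1.8438 ≈ 1.84.

1.84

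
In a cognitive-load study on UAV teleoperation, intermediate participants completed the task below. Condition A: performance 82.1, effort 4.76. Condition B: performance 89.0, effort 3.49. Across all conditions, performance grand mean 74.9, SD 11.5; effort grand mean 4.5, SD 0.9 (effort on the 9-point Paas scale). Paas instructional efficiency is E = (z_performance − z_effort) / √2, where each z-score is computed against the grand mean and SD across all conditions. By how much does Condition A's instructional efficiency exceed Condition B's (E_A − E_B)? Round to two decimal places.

Condition A: z_P = (82.1 − 74.9)/11.5 = 0.6261; z_E = (4.76 − 4.5)/0.9 = 0.2889; E_A = (0.6261 − 0.2889)/√2 = 0.2384.
Condition B: z_P = (89.0 − 74.9)/11.5 = 1.2261; z_E = (3.49 − 4.5)/0.9 = -1.1222; E_B = (1.2261 − (-1.1222))/√2 = 1.6605.
E_A − E_B = 0.2384 − 1.6605 = -1.4221 ≈ -1.42.

-1.42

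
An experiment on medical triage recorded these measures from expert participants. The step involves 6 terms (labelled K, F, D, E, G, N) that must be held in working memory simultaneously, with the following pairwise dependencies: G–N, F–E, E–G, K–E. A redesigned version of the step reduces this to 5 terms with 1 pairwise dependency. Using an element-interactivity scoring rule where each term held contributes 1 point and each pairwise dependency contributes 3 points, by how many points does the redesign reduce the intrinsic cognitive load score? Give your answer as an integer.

10

Original: 6 × 1 + 4 × 3 = 6 + 12 = 18.
Redesigned: 5 × 1 + 1 × 3 = 5 + 3 = 8.
Reduction = 18 − 8 = 10.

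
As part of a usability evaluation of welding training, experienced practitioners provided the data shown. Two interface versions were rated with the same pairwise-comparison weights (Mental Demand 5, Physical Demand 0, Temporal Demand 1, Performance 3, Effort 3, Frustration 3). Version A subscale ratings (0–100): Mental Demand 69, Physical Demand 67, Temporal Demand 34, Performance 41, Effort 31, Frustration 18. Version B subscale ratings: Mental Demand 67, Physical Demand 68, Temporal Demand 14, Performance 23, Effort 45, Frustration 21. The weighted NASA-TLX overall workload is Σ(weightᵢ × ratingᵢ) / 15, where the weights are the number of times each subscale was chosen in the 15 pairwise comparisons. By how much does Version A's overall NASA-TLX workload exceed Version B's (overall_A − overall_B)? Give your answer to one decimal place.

2.2

Version A weighted sum = 5·69 + 0·67 + 1·34 + 3·41 + 3·31 + 3·18 = 345 + 0 + 34 + 123 + 93 + 54 = 649; overall_A = 649/15 = 43.2667.
Version B weighted sum = 5·67 + 0·68 + 1·14 + 3·23 + 3·45 + 3·21 = 335 + 0 + 14 + 69 + 135 + 63 = 616; overall_B = 616/15 = 41.0667.
Difference = 43.2667 − 41.0667 = 2.2000 ≈ 2.2.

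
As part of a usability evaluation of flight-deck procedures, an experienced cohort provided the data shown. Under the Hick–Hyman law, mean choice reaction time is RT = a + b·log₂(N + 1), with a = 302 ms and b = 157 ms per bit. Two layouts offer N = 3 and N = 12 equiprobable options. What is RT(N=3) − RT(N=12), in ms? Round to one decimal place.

RT(3) = 302 + 157·log₂(4) = 302 + 157·2.0000 = 616.0000 ms.
RT(12) = 302 + 157·log₂(13) = 302 + 157·3.7004 = 882.9628 ms.
Difference = 616.0000 − 882.9628 = -266.9628 ≈ -267.0 ms.

-267.0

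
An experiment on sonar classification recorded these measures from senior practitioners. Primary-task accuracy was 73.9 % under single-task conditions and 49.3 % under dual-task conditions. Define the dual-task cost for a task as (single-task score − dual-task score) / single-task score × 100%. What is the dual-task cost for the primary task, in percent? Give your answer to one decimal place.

Cost = (73.9 − 49.3) / 73.9 × 100%
     = 24.6000 / 73.9 × 100% = 33.2882%.
≈ 33.3%.

33.3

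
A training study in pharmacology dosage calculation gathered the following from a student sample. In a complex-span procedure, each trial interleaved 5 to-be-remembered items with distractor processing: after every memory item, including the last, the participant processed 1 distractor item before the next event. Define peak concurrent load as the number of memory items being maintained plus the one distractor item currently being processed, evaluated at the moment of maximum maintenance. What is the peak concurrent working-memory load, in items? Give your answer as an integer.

Maintenance is greatest during the distractor(s) after memory item 5: all 5 memory items are being held.
One distractor item is concurrently being processed.
Peak concurrent load = 5 + 1 = 6 items.

6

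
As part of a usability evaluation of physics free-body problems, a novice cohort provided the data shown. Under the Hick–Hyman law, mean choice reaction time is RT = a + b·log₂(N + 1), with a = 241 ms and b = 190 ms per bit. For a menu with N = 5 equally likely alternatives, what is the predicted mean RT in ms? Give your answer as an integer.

732

log₂(5 + 1) = log₂(6) = 2.5850.
RT = 241 + 190 × 2.5850 = 241 + 491.1500 = 732.1500 ms.
≈ 732 ms.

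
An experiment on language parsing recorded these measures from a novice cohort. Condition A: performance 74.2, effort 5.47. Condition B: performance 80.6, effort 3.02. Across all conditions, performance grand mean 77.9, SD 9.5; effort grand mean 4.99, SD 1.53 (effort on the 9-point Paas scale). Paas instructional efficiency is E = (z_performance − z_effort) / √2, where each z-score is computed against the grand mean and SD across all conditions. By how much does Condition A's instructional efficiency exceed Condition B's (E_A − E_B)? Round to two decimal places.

Condition A: z_P = (74.2 − 77.9)/9.5 = -0.3895; z_E = (5.47 − 4.99)/1.53 = 0.3137; E_A = (-0.3895 − 0.3137)/√2 = -0.4972.
Condition B: z_P = (80.6 − 77.9)/9.5 = 0.2842; z_E = (3.02 − 4.99)/1.53 = -1.2876; E_B = (0.2842 − (-1.2876))/√2 = 1.1114.
E_A − E_B = -0.4972 − 1.1114 = -1.6086 ≈ -1.61.

-1.61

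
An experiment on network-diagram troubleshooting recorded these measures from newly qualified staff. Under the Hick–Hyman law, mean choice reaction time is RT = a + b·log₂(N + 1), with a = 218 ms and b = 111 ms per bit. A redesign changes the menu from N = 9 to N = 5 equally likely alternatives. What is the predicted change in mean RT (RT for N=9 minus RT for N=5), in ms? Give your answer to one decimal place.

RT(9) = 218 + 111·log₂(10) = 218 + 111·3.3219 = 586.7309 ms.
RT(5) = 218 + 111·log₂(6) = 218 + 111·2.5850 = 504.9350 ms.
Difference = 586.7309 − 504.9350 = 81.7959 ≈ 81.8 ms.

81.8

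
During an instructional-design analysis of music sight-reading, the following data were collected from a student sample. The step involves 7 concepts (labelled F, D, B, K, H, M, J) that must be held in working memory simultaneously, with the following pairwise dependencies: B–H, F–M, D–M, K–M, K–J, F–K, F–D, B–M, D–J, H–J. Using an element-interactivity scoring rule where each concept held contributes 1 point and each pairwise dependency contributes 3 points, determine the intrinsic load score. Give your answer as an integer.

Count of concepts held simultaneously: 7.
Count of pairwise dependencies listed: 10.
Element contribution: 7 × 1 = 7.
Interaction contribution: 10 × 3 = 30.
Intrinsic load = 7 + 30 = 37.

37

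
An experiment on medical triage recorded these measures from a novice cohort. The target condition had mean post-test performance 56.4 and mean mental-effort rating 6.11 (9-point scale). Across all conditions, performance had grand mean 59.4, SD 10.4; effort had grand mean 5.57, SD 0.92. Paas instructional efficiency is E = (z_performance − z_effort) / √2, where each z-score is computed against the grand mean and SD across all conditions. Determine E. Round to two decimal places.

z_performance = (56.4 − 59.4) / 10.4 = -3.0000 / 10.4 = -0.2885.
z_effort = (6.11 − 5.57) / 0.92 = 0.5400 / 0.92 = 0.5870.
z_P − z_E = -0.2885 − 0.5870 = -0.8755.
E = -0.8755 / √2 = -0.8755 / 1.41421 = -0.6191 ≈ -0.62.

-0.62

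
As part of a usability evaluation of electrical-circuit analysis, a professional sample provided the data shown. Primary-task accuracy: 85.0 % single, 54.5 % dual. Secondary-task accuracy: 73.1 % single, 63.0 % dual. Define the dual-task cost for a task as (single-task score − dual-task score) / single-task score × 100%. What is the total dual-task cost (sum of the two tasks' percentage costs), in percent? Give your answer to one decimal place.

Primary cost = (85.0 − 54.5) / 85.0 × 100% = 35.8824%.
Secondary cost = (73.1 − 63.0) / 73.1 × 100% = 13.8167%.
Total = 35.8824% + 13.8167% = 49.6991% ≈ 49.7%.

49.7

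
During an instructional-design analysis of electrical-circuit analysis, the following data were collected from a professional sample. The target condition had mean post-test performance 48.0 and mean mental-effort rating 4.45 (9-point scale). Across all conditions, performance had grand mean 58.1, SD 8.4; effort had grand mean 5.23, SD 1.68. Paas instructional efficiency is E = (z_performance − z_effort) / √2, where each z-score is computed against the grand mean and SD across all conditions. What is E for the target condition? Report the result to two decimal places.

z_performance = (48.0 − 58.1) / 8.4 = -10.1000 / 8.4 = -1.2024.
z_effort = (4.45 − 5.23) / 1.68 = -0.7800 / 1.68 = -0.4643.
z_P − z_E = -1.2024 − (-0.4643) = -0.7381.
E = -0.7381 / √2 = -0.7381 / 1.41421 = -0.5219 ≈ -0.52.

-0.52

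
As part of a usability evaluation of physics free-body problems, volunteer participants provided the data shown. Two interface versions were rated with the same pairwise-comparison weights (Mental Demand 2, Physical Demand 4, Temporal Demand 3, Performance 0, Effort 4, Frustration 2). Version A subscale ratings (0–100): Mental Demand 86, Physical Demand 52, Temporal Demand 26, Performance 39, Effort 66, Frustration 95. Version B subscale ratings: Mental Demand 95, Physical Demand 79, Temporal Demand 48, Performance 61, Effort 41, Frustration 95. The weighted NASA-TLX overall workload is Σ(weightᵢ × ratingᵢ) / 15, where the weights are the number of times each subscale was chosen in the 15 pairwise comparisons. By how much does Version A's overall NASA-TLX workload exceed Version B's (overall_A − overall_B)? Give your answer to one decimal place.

Version A weighted sum = 2·86 + 4·52 + 3·26 + 0·39 + 4·66 + 2·95 = 172 + 208 + 78 + 0 + 264 + 190 = 912; overall_A = 912/15 = 60.8000.
Version B weighted sum = 2·95 + 4·79 + 3·48 + 0·61 + 4·41 + 2·95 = 190 + 316 + 144 + 0 + 164 + 190 = 1004; overall_B = 1004/15 = 66.9333.
Difference = 60.8000 − 66.9333 = -6.1333 ≈ -6.1.

-6.1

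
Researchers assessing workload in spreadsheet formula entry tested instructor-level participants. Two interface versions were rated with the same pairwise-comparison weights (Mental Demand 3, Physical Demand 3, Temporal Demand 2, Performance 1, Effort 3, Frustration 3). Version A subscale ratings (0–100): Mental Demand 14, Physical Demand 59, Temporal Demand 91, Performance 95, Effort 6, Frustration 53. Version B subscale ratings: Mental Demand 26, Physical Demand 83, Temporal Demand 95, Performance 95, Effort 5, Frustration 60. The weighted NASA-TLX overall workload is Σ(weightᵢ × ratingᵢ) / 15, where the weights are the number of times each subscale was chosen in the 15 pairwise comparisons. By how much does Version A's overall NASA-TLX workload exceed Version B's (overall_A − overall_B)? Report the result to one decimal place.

-8.9

Version A weighted sum = 3·14 + 3·59 + 2·91 + 1·95 + 3·6 + 3·53 = 42 + 177 + 182 + 95 + 18 + 159 = 673; overall_A = 673/15 = 44.8667.
Version B weighted sum = 3·26 + 3·83 + 2·95 + 1·95 + 3·5 + 3·60 = 78 + 249 + 190 + 95 + 15 + 180 = 807; overall_B = 807/15 = 53.8000.
Difference = 44.8667 − 53.8000 = -8.9333 ≈ -8.9.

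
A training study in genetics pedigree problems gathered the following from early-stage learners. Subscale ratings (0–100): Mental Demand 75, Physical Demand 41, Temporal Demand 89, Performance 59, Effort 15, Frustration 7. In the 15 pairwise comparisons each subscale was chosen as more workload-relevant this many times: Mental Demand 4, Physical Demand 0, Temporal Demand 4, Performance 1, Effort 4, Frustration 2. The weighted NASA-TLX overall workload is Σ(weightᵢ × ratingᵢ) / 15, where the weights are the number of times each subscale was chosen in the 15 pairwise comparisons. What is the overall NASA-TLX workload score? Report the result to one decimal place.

The tallies are the weights (they sum to 15).
Weighted sum = 4·75 + 0·41 + 4·89 + 1·59 + 4·15 + 2·7
            = 300 + 0 + 356 + 59 + 60 + 14 = 789.
Overall workload = 789 / 15 = 52.6000 ≈ 52.6.

52.6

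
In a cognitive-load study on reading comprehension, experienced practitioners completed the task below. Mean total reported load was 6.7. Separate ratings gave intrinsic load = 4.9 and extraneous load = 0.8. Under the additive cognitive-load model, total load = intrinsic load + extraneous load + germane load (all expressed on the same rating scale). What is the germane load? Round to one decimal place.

1.0

germane load = total − intrinsic − extraneous
             = 6.7 − 4.9 − 0.8 = 1.0.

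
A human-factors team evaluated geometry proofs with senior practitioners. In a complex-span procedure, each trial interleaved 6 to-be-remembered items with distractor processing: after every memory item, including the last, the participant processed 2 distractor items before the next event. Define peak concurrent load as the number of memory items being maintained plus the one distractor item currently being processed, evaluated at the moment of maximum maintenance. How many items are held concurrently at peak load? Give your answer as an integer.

7

Maintenance is greatest during the distractor(s) after memory item 6: all 6 memory items are being held.
One distractor item is concurrently being processed.
Peak concurrent load = 6 + 1 = 7 items.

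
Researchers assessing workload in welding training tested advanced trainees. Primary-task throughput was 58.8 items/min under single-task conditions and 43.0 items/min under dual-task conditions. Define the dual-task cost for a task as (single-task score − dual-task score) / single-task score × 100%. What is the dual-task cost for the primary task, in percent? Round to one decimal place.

26.9

Cost = (58.8 − 43.0) / 58.8 × 100%
     = 15.8000 / 58.8 × 100% = 26.8707%.
≈ 26.9%.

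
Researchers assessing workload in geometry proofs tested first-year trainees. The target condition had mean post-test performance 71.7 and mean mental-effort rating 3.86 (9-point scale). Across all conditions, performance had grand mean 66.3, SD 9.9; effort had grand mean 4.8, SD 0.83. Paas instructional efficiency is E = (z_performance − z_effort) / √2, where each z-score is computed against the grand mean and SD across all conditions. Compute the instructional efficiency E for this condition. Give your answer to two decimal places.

1.19

z_performance = (71.7 − 66.3) / 9.9 = 5.4000 / 9.9 = 0.5455.
z_effort = (3.86 − 4.8) / 0.83 = -0.9400 / 0.83 = -1.1325.
z_P − z_E = 0.5455 − (-1.1325) = 1.6780.
E = 1.6780 / √2 = 1.6780 / 1.41421 = 1.1865 ≈ 1.19.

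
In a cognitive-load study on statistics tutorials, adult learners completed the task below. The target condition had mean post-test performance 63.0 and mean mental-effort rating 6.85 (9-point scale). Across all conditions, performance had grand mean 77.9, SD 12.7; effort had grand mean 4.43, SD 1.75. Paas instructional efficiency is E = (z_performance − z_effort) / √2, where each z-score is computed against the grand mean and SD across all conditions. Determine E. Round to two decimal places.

-1.81

z_performance = (63.0 − 77.9) / 12.7 = -14.9000 / 12.7 = -1.1732.
z_effort = (6.85 − 4.43) / 1.75 = 2.4200 / 1.75 = 1.3829.
z_P − z_E = -1.1732 − 1.3829 = -2.5561.
E = -2.5561 / √2 = -2.5561 / 1.41421 = -1.8074 ≈ -1.81.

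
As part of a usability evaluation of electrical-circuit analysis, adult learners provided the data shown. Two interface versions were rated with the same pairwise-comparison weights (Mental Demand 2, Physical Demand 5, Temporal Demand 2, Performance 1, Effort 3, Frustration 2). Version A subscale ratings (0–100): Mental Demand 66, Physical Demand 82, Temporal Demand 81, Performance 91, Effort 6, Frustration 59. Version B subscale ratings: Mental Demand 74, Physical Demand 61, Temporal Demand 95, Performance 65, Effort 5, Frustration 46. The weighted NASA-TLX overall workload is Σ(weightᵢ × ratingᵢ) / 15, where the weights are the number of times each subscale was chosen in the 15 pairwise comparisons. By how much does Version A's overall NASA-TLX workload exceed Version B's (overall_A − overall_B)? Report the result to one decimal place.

7.7

Version A weighted sum = 2·66 + 5·82 + 2·81 + 1·91 + 3·6 + 2·59 = 132 + 410 + 162 + 91 + 18 + 118 = 931; overall_A = 931/15 = 62.0667.
Version B weighted sum = 2·74 + 5·61 + 2·95 + 1·65 + 3·5 + 2·46 = 148 + 305 + 190 + 65 + 15 + 92 = 815; overall_B = 815/15 = 54.3333.
Difference = 62.0667 − 54.3333 = 7.7334 ≈ 7.7.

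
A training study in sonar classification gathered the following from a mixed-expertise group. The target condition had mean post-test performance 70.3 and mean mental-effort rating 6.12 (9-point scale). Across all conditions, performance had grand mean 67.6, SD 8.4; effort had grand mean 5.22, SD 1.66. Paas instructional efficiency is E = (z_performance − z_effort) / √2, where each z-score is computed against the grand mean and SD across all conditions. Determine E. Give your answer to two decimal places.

z_performance = (70.3 − 67.6) / 8.4 = 2.7000 / 8.4 = 0.3214.
z_effort = (6.12 − 5.22) / 1.66 = 0.9000 / 1.66 = 0.5422.
z_P − z_E = 0.3214 − 0.5422 = -0.2208.
E = -0.2208 / √2 = -0.2208 / 1.41421 = -0.1561 ≈ -0.16.

-0.16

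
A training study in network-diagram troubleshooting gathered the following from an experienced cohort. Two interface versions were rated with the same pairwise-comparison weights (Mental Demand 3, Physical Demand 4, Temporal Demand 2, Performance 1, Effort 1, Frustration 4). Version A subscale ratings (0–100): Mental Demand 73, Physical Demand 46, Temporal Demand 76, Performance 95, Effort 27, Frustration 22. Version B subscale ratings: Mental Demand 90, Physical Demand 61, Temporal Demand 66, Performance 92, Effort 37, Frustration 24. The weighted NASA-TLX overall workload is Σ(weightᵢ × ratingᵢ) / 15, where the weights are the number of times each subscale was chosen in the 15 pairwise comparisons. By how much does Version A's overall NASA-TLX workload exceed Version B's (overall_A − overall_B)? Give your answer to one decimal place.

-7.1

Version A weighted sum = 3·73 + 4·46 + 2·76 + 1·95 + 1·27 + 4·22 = 219 + 184 + 152 + 95 + 27 + 88 = 765; overall_A = 765/15 = 51.0000.
Version B weighted sum = 3·90 + 4·61 + 2·66 + 1·92 + 1·37 + 4·24 = 270 + 244 + 132 + 92 + 37 + 96 = 871; overall_B = 871/15 = 58.0667.
Difference = 51.0000 − 58.0667 = -7.0667 ≈ -7.1.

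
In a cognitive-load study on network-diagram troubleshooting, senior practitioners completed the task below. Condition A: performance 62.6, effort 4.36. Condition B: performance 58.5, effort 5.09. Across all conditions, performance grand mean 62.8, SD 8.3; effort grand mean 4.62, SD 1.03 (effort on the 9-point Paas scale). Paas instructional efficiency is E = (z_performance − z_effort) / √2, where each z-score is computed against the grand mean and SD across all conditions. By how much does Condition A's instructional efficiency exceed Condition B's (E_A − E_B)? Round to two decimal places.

0.85

Condition A: z_P = (62.6 − 62.8)/8.3 = -0.0241; z_E = (4.36 − 4.62)/1.03 = -0.2524; E_A = (-0.0241 − (-0.2524))/√2 = 0.1614.
Condition B: z_P = (58.5 − 62.8)/8.3 = -0.5181; z_E = (5.09 − 4.62)/1.03 = 0.4563; E_B = (-0.5181 − 0.4563)/√2 = -0.6890.
E_A − E_B = 0.1614 − (-0.6890) = 0.8504 ≈ 0.85.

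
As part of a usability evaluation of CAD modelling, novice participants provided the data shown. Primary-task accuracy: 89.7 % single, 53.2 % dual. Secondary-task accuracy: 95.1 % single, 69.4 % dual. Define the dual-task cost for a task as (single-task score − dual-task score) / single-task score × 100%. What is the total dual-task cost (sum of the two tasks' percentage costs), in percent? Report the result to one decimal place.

Primary cost = (89.7 − 53.2) / 89.7 × 100% = 40.6912%.
Secondary cost = (95.1 − 69.4) / 95.1 × 100% = 27.0242%.
Total = 40.6912% + 27.0242% = 67.7154% ≈ 67.7%.

67.7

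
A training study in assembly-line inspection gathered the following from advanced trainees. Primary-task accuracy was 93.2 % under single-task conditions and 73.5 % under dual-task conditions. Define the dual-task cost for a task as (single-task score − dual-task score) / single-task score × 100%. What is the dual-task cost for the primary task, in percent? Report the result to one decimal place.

21.1

Cost = (93.2 − 73.5) / 93.2 × 100%
     = 19.7000 / 93.2 × 100% = 21.1373%.
≈ 21.1%.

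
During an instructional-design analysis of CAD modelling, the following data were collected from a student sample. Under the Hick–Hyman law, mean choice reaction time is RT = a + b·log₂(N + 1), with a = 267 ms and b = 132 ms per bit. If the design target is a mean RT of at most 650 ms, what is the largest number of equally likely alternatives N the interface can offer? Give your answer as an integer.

Set 267 + 132·log₂(N + 1) ≤ 650.
log₂(N + 1) ≤ (650 − 267) / 132 = 2.9015.
N + 1 ≤ 2^2.9015 = 7.4720.
N ≤ 6.4720, so the largest integer N is 6.

6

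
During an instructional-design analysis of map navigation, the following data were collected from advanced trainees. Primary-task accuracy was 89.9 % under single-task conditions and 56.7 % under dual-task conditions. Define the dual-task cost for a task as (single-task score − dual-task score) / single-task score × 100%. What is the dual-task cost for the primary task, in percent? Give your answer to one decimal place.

Cost = (89.9 − 56.7) / 89.9 × 100%
     = 33.2000 / 89.9 × 100% = 36.9299%.
≈ 36.9%.

36.9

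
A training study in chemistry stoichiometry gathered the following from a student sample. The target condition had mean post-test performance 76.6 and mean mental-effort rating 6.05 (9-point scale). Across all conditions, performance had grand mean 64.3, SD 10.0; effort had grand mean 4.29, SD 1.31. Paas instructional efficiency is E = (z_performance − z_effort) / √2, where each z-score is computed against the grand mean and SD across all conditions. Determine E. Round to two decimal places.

-0.08

z_performance = (76.6 − 64.3) / 10.0 = 12.3000 / 10.0 = 1.2300.
z_effort = (6.05 − 4.29) / 1.31 = 1.7600 / 1.31 = 1.3435.
z_P − z_E = 1.2300 − 1.3435 = -0.1135.
E = -0.1135 / √2 = -0.1135 / 1.41421 = -0.0803 ≈ -0.08.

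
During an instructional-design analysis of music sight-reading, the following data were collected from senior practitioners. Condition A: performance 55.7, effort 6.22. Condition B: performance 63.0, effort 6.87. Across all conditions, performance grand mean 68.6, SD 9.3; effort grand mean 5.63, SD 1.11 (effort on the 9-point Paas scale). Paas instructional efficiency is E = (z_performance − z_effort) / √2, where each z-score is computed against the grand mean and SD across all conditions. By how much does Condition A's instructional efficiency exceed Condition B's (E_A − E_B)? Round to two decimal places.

Condition A: z_P = (55.7 − 68.6)/9.3 = -1.3871; z_E = (6.22 − 5.63)/1.11 = 0.5315; E_A = (-1.3871 − 0.5315)/√2 = -1.3567.
Condition B: z_P = (63.0 − 68.6)/9.3 = -0.6022; z_E = (6.87 − 5.63)/1.11 = 1.1171; E_B = (-0.6022 − 1.1171)/√2 = -1.2157.
E_A − E_B = -1.3567 − (-1.2157) = -0.1410 ≈ -0.14.

-0.14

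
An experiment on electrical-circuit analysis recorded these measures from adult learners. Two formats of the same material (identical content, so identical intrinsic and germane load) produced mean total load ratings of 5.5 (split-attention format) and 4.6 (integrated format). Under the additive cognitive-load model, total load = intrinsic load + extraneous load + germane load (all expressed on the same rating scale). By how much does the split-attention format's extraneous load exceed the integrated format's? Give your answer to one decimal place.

0.9

Intrinsic and germane load are equal across formats, so the difference in total load equals the difference in extraneous load.
Extraneous-load difference = 5.5 − 4.6 = 0.9.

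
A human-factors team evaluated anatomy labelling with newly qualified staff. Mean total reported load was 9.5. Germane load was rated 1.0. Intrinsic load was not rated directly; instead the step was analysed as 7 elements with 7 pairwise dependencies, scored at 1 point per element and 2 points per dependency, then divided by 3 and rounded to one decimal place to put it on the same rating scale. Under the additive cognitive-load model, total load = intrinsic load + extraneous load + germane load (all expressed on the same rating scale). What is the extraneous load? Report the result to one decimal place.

1.5

Intrinsic (element-interactivity): (7 × 1 + 7 × 2) / 3 = 21 / 3 = 7.0000 → 7.0.
extraneous load = total − intrinsic − germane
             = 9.5 − 7.0 − 1.0 = 1.5.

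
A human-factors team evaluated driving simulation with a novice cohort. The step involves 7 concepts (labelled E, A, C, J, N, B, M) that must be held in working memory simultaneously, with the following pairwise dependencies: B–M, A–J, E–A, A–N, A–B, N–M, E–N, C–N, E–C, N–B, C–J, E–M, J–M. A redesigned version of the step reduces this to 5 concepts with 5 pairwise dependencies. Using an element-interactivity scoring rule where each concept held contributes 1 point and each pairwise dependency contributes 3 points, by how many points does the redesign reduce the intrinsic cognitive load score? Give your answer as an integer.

Original: 7 × 1 + 13 × 3 = 7 + 39 = 46.
Redesigned: 5 × 1 + 5 × 3 = 5 + 15 = 20.
Reduction = 46 − 20 = 26.

26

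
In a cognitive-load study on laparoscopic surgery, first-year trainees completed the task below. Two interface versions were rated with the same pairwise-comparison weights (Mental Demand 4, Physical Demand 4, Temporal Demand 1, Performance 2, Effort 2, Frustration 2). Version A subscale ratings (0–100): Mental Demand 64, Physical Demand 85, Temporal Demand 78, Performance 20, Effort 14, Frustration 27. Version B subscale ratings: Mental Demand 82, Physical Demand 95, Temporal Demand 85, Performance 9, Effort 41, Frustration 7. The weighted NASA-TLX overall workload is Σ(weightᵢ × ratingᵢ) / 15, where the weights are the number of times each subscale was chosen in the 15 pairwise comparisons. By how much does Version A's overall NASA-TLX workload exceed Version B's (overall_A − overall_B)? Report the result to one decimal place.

Version A weighted sum = 4·64 + 4·85 + 1·78 + 2·20 + 2·14 + 2·27 = 256 + 340 + 78 + 40 + 28 + 54 = 796; overall_A = 796/15 = 53.0667.
Version B weighted sum = 4·82 + 4·95 + 1·85 + 2·9 + 2·41 + 2·7 = 328 + 380 + 85 + 18 + 82 + 14 = 907; overall_B = 907/15 = 60.4667.
Difference = 53.0667 − 60.4667 = -7.4000 ≈ -7.4.

-7.4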